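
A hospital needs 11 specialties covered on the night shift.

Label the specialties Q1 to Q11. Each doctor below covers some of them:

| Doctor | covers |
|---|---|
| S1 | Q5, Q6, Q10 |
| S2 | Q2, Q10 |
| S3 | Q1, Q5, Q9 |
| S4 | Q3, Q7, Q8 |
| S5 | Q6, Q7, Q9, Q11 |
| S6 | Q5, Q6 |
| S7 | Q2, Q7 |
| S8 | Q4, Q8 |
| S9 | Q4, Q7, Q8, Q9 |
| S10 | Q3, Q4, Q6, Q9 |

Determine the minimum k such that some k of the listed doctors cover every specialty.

S2 and S3 and S4 and S5 and S8 together: S2 ∪ S3 ∪ S4 ∪ S5 ∪ S8 = {Q1, Q2, Q3, Q4, Q5, Q6, Q7, Q8, Q9, Q10, Q11} — every specialty is covered.
Only S5 contains Q11, so S5 is forced; the remaining 7 specialties need at least 4 more doctors (each remaining doctor adds at most 2) — so at least 5 doctors are needed, and 5 is optimal.

5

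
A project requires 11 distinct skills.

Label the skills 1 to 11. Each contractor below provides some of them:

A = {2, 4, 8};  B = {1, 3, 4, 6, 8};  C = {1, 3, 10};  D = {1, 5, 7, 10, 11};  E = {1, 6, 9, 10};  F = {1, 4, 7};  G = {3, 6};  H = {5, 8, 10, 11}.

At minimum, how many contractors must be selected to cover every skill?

A and B and D and E together: A ∪ B ∪ D ∪ E = {1, 2, 3, 4, 5, 6, 7, 8, 9, 10, 11} — every skill is covered.
Only E contains 9, so E is forced; the remaining 7 skills need at least 3 more contractors (each remaining contractor adds at most 3) — so at least 4 contractors are needed, and 4 is optimal.

4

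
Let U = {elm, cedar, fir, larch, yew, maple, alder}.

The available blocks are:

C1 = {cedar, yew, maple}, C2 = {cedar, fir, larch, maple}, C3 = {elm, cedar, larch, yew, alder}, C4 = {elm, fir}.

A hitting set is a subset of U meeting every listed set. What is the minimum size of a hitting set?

2

The 2 points {cedar, fir} hit every block.
The blocks C1, C4 are pairwise disjoint, so any hitting set needs a separate point for each — at least 2. Hence 2 is optimal.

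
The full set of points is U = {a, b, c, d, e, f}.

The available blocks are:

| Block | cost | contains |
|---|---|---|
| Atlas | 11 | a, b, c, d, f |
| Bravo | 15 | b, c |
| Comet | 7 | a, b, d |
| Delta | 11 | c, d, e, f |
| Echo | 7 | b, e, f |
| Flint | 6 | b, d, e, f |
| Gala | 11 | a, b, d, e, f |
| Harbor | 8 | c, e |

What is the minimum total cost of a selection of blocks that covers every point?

17

Atlas, Flint together cover every point (Atlas ∪ Flint = {a, b, c, d, e, f}); total cost 11 + 6 = 17.
No covering selection has total cost below 17.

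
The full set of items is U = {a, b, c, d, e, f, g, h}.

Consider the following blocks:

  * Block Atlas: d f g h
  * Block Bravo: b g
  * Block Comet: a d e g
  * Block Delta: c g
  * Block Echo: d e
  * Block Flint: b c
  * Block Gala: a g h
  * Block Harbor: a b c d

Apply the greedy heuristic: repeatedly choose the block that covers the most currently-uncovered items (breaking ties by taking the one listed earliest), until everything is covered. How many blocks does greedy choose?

3

Greedy: pick Atlas (covers 4 new) → pick Harbor (covers 3 new) → pick Comet (covers 1 new). Total picks: 3.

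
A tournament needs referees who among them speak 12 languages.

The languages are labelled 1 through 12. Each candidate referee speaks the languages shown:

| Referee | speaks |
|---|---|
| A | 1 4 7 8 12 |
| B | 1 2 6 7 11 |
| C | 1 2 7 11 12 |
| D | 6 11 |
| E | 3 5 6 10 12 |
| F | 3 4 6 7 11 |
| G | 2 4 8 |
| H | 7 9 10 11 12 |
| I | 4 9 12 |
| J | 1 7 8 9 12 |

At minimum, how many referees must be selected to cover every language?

A and C and E and I together: A ∪ C ∪ E ∪ I = {1, 2, 3, 4, 5, 6, 7, 8, 9, 10, 11, 12} — every language is covered.
No 3 of the 10 referees cover everything (all 120 combinations miss at least one language), so 4 is optimal.

4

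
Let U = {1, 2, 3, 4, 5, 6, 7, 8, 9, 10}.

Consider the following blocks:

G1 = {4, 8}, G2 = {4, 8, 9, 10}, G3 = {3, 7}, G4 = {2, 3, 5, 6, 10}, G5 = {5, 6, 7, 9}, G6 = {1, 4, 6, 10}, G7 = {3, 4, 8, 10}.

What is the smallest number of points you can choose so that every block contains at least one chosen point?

H = {3, 6, 8} meets every block (each contains at least one member of H), and |H| = 3.
No choice of 2 points meets every block, so 3 is the minimum.

3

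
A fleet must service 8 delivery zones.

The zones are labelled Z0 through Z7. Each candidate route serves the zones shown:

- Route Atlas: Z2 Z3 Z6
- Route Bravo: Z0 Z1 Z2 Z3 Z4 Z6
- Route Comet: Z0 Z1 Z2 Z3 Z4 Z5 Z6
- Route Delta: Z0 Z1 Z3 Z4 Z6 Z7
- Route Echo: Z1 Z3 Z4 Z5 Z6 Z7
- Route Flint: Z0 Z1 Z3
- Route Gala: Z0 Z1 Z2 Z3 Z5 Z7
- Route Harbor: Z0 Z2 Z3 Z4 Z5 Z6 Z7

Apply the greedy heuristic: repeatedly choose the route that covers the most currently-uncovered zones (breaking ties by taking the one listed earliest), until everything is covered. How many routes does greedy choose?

Greedy: pick Comet (covers 7 new) → pick Delta (covers 1 new). Total picks: 2.

2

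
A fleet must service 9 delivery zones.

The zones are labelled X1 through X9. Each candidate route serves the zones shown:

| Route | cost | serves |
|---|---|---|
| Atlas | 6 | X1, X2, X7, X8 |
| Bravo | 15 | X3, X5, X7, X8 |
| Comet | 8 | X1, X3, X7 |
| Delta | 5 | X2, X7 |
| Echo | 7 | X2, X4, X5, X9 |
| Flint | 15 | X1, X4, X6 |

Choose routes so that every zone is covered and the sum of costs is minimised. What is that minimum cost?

36

Atlas, Comet, Echo, Flint together cover every zone (Atlas ∪ Comet ∪ Echo ∪ Flint = {X1, X2, X3, X4, X5, X6, X7, X8, X9}); total cost 6 + 8 + 7 + 15 = 36.
No covering selection has total cost below 36.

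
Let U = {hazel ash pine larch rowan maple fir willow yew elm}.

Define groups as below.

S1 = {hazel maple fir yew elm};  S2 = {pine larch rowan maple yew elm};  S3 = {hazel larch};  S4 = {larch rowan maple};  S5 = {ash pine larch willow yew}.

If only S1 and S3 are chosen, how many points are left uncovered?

4

Union of S1, S3 = {hazel, larch, maple, fir, yew, elm}.
Not covered: ash, pine, rowan, willow — 4 points.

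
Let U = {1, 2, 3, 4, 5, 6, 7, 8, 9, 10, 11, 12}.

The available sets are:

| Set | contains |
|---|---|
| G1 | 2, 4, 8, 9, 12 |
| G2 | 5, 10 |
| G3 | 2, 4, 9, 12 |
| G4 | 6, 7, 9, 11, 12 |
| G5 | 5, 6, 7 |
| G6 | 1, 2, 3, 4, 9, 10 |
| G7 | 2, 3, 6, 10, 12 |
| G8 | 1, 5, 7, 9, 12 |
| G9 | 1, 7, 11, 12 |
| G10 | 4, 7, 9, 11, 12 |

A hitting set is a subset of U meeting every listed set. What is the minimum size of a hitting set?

The 3 items {4, 5, 12} hit every set.
No choice of 2 items meets every set, so 3 is the minimum.

3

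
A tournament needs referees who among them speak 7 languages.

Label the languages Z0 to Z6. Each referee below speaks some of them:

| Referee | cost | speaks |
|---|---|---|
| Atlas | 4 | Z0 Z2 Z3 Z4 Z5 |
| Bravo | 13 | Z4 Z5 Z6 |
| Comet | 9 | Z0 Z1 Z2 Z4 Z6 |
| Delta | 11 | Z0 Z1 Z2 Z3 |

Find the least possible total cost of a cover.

Atlas, Comet together cover every language (Atlas ∪ Comet = {Z0, Z1, Z2, Z3, Z4, Z5, Z6}); total cost 4 + 9 = 13.
No covering selection has total cost below 13.

13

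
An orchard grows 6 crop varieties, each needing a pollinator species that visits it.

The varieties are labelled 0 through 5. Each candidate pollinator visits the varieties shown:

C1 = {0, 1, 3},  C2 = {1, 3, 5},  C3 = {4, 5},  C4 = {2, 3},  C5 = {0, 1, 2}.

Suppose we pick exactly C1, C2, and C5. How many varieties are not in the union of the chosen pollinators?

1

Union of C1, C2, C5 = {0, 1, 2, 3, 5}.
Not covered: 4 — 1 variety.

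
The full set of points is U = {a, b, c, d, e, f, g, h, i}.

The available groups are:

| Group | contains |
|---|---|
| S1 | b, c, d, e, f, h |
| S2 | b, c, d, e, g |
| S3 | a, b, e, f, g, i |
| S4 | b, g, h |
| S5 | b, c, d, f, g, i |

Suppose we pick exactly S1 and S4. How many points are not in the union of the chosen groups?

2

Union of S1, S4 = {b, c, d, e, f, g, h}.
Not covered: a, i — 2 points.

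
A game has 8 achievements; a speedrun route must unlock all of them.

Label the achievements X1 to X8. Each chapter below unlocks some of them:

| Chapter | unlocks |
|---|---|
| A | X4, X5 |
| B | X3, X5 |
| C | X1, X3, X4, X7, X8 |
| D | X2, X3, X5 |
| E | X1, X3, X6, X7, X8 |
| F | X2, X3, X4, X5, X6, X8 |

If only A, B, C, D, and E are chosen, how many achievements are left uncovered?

Union of A, B, C, D, E = {X1, X2, X3, X4, X5, X6, X7, X8} — that's every achievement, so 0 are uncovered.

0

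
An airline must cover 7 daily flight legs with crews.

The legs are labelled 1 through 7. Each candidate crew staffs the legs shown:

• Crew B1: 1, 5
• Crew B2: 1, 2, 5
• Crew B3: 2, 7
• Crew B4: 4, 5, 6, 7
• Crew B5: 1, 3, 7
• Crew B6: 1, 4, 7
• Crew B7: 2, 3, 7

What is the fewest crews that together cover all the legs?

3

B3 and B4 and B5 together: B3 ∪ B4 ∪ B5 = {1, 2, 3, 4, 5, 6, 7} — every leg is covered.
Only B4 contains 6, so B4 is forced; the remaining 3 legs need at least 2 more crews (each remaining crew adds at most 2) — so at least 3 crews are needed, and 3 is optimal.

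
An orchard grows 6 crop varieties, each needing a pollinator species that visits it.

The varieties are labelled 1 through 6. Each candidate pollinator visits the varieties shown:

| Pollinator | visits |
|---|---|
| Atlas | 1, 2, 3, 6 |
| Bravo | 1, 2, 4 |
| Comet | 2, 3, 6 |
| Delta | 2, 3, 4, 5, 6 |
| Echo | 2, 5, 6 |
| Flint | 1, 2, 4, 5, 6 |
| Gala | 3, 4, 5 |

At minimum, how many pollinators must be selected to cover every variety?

2

Take {Atlas, Delta}. Their union is {1, 2, 3, 4, 5, 6}, which is all 6 varieties.
No single pollinator has all 6 varieties (the largest, Delta, has 5), so 2 is optimal.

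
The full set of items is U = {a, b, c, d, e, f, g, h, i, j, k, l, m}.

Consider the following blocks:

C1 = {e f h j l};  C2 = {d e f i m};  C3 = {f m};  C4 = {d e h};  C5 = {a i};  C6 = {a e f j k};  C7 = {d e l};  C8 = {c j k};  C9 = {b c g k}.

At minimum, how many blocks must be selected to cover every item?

4

C1, C2, C6, and C9 cover everything between them: the union {a, b, c, d, e, f, g, h, i, j, k, l, m} is all of U.
No 3 of the 9 blocks cover everything (all 84 combinations miss at least one item), so 4 is optimal.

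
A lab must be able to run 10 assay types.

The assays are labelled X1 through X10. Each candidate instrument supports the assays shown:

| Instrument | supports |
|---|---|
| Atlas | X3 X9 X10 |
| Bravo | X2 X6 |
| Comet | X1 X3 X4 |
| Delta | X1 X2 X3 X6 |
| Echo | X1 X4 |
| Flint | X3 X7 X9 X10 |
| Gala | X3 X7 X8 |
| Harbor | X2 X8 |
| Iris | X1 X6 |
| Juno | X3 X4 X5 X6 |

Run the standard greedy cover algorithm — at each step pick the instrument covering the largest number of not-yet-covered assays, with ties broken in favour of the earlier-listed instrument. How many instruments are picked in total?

Greedy: pick Delta (covers 4 new) → pick Flint (covers 3 new) → pick Juno (covers 2 new) → pick Gala (covers 1 new). Total picks: 4.

4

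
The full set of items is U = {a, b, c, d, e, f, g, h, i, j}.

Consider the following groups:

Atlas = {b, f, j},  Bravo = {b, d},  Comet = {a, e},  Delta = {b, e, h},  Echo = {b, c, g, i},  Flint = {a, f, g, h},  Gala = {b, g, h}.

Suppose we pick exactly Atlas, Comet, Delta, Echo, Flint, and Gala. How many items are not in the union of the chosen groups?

Union of Atlas, Comet, Delta, Echo, Flint, Gala = {a, b, c, e, f, g, h, i, j}.
Not covered: d — 1 item.

1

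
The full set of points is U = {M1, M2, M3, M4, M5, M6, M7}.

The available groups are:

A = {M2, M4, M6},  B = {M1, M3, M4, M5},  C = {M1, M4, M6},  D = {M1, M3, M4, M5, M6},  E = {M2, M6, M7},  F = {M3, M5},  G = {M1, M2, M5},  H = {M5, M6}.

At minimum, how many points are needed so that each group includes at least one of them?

2

The 2 points {M5, M6} hit every group.
The groups A, F are pairwise disjoint, so any hitting set needs a separate point for each — at least 2. Hence 2 is optimal.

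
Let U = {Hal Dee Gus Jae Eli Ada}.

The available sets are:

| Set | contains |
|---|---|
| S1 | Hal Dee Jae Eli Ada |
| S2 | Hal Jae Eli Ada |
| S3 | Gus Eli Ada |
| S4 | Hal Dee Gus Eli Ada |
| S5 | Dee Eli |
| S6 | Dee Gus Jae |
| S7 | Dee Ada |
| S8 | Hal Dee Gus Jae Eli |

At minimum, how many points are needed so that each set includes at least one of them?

2

The 2 points {Dee, Ada} hit every set.
No single point lies in every set, so at least 2 are needed and 2 is optimal.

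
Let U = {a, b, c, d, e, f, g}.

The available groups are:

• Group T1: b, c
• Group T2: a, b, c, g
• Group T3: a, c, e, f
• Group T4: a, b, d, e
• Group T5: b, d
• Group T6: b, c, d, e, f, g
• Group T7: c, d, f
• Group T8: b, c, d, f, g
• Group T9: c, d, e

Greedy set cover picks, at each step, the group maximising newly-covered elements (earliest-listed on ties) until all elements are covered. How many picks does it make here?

2

Greedy: pick T6 (covers 6 new) → pick T2 (covers 1 new). Total picks: 2.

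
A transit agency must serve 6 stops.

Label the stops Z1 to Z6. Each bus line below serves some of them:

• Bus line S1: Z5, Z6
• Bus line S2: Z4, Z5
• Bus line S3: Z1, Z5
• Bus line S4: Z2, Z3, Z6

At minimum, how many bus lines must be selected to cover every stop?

Take {S2, S3, S4}. Their union is {Z1, Z2, Z3, Z4, Z5, Z6}, which is all 6 stops.
Only S3 contains Z1, so S3 is forced; the remaining 4 stops need at least 2 more bus lines (each remaining bus line adds at most 3) — so at least 3 bus lines are needed, and 3 is optimal.

3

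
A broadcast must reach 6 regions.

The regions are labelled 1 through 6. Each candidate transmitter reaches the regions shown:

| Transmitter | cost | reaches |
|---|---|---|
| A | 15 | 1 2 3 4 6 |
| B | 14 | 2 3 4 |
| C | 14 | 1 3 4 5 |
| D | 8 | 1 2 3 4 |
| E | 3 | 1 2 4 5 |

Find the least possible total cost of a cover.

18

A, E together cover every region (A ∪ E = {1, 2, 3, 4, 5, 6}); total cost 15 + 3 = 18.
No covering selection has total cost below 18.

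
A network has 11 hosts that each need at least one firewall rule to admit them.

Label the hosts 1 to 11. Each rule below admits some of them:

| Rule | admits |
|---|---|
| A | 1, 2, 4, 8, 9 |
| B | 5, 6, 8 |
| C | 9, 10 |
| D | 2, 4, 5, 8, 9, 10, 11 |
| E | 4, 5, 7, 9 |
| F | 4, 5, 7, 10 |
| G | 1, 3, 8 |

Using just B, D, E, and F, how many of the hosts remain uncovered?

2

Union of B, D, E, F = {2, 4, 5, 6, 7, 8, 9, 10, 11}.
Not covered: 1, 3 — 2 hosts.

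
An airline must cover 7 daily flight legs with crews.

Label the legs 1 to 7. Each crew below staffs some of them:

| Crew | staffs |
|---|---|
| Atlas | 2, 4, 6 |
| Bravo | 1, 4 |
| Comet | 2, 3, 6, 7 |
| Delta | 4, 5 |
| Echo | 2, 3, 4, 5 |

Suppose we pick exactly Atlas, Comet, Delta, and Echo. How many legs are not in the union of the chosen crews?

1

Union of Atlas, Comet, Delta, Echo = {2, 3, 4, 5, 6, 7}.
Not covered: 1 — 1 leg.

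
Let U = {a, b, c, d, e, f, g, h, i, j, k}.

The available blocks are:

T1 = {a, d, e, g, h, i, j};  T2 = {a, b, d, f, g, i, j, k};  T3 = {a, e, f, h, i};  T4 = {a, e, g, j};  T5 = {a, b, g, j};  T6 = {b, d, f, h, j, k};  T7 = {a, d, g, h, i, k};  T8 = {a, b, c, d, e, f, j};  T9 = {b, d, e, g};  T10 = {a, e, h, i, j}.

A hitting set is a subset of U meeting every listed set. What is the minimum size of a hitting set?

The 2 elements {a, b} hit every block.
No single element lies in every block, so at least 2 are needed and 2 is optimal.

2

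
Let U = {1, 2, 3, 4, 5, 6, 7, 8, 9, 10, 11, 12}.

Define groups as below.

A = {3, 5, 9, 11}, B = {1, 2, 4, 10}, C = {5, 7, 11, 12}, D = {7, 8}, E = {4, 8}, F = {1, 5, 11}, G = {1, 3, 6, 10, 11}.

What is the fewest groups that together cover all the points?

A, B, C, D, and G cover everything between them: the union {1, 2, 3, 4, 5, 6, 7, 8, 9, 10, 11, 12} is all of U.
No 4 of the 7 groups cover everything (all 35 combinations miss at least one point), so 5 is optimal.

5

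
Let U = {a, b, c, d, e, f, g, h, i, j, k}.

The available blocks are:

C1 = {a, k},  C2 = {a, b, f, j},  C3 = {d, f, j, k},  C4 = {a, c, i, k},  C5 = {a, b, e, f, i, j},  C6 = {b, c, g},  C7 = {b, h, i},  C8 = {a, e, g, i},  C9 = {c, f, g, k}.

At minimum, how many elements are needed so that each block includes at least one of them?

3

The 3 elements {b, e, k} hit every block.
No choice of 2 elements meets every block, so 3 is the minimum.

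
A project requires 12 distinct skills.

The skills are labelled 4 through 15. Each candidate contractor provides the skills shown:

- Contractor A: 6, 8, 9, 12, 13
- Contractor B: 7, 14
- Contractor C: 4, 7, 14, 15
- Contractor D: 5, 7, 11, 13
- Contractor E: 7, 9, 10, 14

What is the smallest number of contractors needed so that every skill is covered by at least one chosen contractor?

4

Take {A, C, D, E}. Their union is {4, 5, 6, 7, 8, 9, 10, 11, 12, 13, 14, 15}, which is all 12 skills.
No 3 of the 5 contractors cover everything (all 10 combinations miss at least one skill), so 4 is optimal.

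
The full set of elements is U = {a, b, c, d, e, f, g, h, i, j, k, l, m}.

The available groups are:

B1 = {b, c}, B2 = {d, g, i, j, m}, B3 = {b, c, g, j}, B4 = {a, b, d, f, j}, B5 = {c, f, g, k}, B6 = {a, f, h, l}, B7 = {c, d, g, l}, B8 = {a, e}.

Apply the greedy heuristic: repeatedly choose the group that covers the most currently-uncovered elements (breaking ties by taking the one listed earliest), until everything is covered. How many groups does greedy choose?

5

Greedy: pick B2 (covers 5 new) → pick B6 (covers 4 new) → pick B1 (covers 2 new) → pick B5 (covers 1 new) → pick B8 (covers 1 new). Total picks: 5.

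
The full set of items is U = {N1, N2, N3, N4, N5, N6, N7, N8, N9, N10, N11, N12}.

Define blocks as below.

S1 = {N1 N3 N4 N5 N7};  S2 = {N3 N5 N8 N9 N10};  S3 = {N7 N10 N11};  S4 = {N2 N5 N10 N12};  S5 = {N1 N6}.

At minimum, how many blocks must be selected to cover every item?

5

Take {S1, S2, S3, S4, S5}. Their union is {N1, N2, N3, N4, N5, N6, N7, N8, N9, N10, N11, N12}, which is all 12 items.
No 4 of the 5 blocks cover everything (all 5 combinations miss at least one item), so 5 is optimal.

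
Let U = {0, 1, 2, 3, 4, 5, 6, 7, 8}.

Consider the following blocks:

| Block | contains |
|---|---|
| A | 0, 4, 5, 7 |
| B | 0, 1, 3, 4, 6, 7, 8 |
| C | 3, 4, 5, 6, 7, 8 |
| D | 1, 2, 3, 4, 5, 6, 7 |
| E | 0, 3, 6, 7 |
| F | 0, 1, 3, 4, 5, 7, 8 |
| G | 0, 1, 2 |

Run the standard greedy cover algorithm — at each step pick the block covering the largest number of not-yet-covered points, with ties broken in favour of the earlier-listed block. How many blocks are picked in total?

Greedy: pick B (covers 7 new) → pick D (covers 2 new). Total picks: 2.

2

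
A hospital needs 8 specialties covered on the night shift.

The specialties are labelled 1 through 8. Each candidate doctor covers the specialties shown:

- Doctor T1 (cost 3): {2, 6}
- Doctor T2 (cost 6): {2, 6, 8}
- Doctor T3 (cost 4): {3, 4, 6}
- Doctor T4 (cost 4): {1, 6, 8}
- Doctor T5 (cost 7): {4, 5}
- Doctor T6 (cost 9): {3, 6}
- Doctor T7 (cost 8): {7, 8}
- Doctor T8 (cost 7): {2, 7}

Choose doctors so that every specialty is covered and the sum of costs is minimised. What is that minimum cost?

22

T3, T4, T5, T8 together cover every specialty (T3 ∪ T4 ∪ T5 ∪ T8 = {1, 2, 3, 4, 5, 6, 7, 8}); total cost 4 + 4 + 7 + 7 = 22.
The greedy pick T3, T4, T1, T5, T8 costs 25; no covering selection beats 22.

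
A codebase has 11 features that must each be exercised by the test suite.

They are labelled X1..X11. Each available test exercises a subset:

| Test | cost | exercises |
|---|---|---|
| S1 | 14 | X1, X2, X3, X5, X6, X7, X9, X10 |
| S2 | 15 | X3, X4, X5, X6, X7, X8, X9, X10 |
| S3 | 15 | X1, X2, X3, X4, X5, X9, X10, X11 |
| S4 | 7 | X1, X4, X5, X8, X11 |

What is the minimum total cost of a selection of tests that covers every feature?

S1, S4 together cover every feature (S1 ∪ S4 = {X1, X2, X3, X4, X5, X6, X7, X8, X9, X10, X11}); total cost 14 + 7 = 21.
No covering selection has total cost below 21.

21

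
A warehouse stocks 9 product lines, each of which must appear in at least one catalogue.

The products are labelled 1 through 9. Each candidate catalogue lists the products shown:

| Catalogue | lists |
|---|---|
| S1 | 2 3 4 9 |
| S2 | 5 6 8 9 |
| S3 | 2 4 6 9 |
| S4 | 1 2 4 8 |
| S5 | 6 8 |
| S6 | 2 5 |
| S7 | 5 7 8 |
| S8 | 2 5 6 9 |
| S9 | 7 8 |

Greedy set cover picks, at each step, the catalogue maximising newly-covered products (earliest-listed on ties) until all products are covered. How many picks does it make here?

4

Greedy: pick S1 (covers 4 new) → pick S2 (covers 3 new) → pick S4 (covers 1 new) → pick S7 (covers 1 new). Total picks: 4.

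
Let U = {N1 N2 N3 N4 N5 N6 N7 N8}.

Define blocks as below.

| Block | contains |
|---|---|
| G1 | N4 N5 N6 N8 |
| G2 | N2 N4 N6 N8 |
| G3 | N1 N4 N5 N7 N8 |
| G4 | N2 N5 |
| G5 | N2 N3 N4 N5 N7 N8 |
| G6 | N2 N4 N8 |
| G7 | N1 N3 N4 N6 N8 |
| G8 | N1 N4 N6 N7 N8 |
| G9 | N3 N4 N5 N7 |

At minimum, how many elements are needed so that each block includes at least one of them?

Take H = {N2, N4}. Each listed block contains at least one of these, so H is a hitting set of size 2.
The blocks G4, G7 are pairwise disjoint, so any hitting set needs a separate element for each — at least 2. Hence 2 is optimal.

2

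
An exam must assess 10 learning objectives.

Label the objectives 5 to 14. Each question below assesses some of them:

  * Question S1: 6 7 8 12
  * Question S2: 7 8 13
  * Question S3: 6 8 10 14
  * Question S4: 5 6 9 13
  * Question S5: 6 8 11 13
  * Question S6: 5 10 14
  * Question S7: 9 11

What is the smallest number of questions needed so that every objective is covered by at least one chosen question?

4

S1 and S5 and S6 and S7 together: S1 ∪ S5 ∪ S6 ∪ S7 = {5, 6, 7, 8, 9, 10, 11, 12, 13, 14} — every objective is covered.
No 3 of the 7 questions cover everything (all 35 combinations miss at least one objective), so 4 is optimal.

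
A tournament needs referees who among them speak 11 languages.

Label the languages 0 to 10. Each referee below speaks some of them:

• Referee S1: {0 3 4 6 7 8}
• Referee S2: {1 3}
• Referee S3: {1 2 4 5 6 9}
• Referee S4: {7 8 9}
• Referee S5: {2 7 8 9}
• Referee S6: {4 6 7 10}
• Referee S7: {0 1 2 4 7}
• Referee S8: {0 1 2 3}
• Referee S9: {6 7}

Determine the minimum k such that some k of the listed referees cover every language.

Take {S1, S3, S6}. Their union is {0, 1, 2, 3, 4, 5, 6, 7, 8, 9, 10}, which is all 11 languages.
Only S3 contains 5, so S3 is forced; the remaining 5 languages need at least 2 more referees (each remaining referee adds at most 4) — so at least 3 referees are needed, and 3 is optimal.

3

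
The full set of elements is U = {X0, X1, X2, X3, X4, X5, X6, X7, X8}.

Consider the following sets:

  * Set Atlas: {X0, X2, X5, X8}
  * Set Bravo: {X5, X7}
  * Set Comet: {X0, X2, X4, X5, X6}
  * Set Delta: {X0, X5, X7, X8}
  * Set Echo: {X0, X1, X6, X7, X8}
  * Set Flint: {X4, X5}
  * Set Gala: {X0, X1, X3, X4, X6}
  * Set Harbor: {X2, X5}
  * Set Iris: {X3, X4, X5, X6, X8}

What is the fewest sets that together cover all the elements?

3

Take {Atlas, Echo, Iris}. Their union is {X0, X1, X2, X3, X4, X5, X6, X7, X8}, which is all 9 elements.
No 2 of the 9 sets cover everything (all 36 combinations miss at least one element), so 3 is optimal.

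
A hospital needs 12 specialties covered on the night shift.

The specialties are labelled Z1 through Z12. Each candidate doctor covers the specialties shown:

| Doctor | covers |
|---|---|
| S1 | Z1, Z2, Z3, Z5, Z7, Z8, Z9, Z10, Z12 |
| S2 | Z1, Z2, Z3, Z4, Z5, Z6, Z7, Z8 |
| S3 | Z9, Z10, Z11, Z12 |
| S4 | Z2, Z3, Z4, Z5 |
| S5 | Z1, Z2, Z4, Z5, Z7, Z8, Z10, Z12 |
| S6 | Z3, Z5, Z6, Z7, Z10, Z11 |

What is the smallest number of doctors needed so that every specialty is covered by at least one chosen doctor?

2

Take {S2, S3}. Their union is {Z1, Z2, Z3, Z4, Z5, Z6, Z7, Z8, Z9, Z10, Z11, Z12}, which is all 12 specialties.
No single doctor has all 12 specialties (the largest, S1, has 9), so 2 is optimal.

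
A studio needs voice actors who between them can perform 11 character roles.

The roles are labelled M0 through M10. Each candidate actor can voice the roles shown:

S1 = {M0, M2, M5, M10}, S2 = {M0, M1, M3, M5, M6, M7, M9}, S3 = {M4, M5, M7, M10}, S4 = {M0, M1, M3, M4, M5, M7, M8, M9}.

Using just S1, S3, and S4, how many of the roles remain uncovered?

1

Union of S1, S3, S4 = {M0, M1, M2, M3, M4, M5, M7, M8, M9, M10}.
Not covered: M6 — 1 role.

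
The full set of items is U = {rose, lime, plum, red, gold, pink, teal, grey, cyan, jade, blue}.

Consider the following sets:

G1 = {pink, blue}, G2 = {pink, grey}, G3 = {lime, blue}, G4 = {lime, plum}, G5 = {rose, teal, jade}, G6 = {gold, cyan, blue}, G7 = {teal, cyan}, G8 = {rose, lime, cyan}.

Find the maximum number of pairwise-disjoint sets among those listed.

G2, G4, G5, G6 are pairwise disjoint (G2={pink,grey}; G4={lime,plum}; G5={rose,teal,jade}; G6={gold,cyan,blue}).
Every remaining set overlaps one of these, and no 5 of the listed sets are pairwise disjoint, so 4 is the maximum.

4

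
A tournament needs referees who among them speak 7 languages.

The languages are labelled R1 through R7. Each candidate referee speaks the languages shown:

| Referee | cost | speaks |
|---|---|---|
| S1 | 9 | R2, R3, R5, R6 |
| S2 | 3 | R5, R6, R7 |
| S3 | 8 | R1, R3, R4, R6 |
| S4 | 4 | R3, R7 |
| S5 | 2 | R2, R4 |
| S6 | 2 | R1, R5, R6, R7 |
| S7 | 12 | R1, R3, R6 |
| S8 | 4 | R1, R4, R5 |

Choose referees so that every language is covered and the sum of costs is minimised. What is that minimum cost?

8

S4, S5, S6 together cover every language (S4 ∪ S5 ∪ S6 = {R1, R2, R3, R4, R5, R6, R7}); total cost 4 + 2 + 2 = 8.
No covering selection has total cost below 8.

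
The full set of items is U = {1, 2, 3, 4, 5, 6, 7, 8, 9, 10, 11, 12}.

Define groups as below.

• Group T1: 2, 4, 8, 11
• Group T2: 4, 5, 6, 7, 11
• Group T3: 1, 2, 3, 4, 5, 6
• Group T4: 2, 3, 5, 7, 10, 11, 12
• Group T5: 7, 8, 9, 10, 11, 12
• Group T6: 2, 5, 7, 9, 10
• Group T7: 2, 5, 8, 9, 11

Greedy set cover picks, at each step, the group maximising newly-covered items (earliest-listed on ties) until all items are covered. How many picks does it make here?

3

Greedy: pick T4 (covers 7 new) → pick T3 (covers 3 new) → pick T5 (covers 2 new). Total picks: 3.
(The true minimum cover uses only 2 groups, so greedy is not optimal here.)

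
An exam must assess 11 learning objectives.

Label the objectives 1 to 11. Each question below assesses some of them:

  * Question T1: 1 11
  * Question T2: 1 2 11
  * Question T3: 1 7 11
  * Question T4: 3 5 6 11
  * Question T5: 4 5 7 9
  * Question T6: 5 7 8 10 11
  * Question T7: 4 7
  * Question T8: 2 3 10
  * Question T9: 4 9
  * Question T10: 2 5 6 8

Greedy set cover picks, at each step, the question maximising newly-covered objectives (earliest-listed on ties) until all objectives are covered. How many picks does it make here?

4

Greedy: pick T6 (covers 5 new) → pick T2 (covers 2 new) → pick T4 (covers 2 new) → pick T5 (covers 2 new). Total picks: 4.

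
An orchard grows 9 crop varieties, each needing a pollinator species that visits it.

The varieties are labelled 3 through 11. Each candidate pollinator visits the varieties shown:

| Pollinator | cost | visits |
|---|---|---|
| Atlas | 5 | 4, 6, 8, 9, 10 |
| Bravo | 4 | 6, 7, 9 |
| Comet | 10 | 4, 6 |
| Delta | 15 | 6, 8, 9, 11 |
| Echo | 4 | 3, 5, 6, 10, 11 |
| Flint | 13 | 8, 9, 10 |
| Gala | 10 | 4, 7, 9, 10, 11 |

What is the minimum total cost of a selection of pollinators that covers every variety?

Atlas, Bravo, Echo together cover every variety (Atlas ∪ Bravo ∪ Echo = {3, 4, 5, 6, 7, 8, 9, 10, 11}); total cost 5 + 4 + 4 = 13.
No covering selection has total cost below 13.

13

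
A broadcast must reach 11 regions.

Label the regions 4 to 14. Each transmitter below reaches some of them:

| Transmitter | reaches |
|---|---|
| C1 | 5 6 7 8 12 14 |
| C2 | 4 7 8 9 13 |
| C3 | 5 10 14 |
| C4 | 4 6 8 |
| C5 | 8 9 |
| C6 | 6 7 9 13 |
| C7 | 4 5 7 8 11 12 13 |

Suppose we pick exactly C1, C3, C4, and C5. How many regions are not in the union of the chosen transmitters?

2

Union of C1, C3, C4, C5 = {4, 5, 6, 7, 8, 9, 10, 12, 14}.
Not covered: 11, 13 — 2 regions.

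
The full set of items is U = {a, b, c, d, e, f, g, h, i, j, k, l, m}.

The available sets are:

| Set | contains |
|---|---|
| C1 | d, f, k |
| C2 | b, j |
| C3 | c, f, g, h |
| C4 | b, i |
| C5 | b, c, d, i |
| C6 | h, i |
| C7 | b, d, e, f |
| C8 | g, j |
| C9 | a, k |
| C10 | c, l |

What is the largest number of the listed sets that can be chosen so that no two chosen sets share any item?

5

C6, C7, C8, C9, C10 are pairwise disjoint (C6={h,i}; C7={b,d,e,f}; C8={g,j}; C9={a,k}; C10={c,l}).
Every remaining set overlaps one of these, and no 6 of the listed sets are pairwise disjoint, so 5 is the maximum.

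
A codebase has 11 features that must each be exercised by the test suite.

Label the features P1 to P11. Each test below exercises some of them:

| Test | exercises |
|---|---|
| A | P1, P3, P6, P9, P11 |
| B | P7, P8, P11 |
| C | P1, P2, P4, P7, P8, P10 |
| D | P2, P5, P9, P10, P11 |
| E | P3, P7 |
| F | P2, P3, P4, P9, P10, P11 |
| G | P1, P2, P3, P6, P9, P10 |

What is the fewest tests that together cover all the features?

3

A and C and D together: A ∪ C ∪ D = {P1, P2, P3, P4, P5, P6, P7, P8, P9, P10, P11} — every feature is covered.
Only D contains P5, so D is forced; the remaining 6 features need at least 2 more tests (each remaining test adds at most 4) — so at least 3 tests are needed, and 3 is optimal.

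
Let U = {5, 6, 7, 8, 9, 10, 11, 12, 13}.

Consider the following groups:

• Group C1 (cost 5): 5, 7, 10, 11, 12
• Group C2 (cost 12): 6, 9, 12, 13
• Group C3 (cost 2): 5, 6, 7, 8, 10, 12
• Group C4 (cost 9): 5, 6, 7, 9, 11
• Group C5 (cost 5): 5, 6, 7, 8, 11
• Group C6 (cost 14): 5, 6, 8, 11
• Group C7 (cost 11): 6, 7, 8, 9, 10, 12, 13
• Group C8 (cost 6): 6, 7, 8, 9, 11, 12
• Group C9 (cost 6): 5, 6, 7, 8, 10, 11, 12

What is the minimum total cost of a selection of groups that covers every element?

16

C5, C7 together cover every element (C5 ∪ C7 = {5, 6, 7, 8, 9, 10, 11, 12, 13}); total cost 5 + 11 = 16.
The greedy pick C3, C8, C7 costs 19; no covering selection beats 16.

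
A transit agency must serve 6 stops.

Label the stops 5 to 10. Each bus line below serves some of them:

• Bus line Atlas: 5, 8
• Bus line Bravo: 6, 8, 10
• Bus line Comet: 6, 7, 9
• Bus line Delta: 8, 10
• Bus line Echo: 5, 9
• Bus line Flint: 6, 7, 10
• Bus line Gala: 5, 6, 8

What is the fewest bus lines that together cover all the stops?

Bravo and Comet and Gala together: Bravo ∪ Comet ∪ Gala = {5, 6, 7, 8, 9, 10} — every stop is covered.
No 2 of the 7 bus lines cover everything (all 21 combinations miss at least one stop), so 3 is optimal.

3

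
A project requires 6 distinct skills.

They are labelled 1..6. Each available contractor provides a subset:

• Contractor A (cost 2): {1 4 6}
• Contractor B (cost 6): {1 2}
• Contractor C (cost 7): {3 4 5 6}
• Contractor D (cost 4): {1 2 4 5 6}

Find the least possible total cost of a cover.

C, D together cover every skill (C ∪ D = {1, 2, 3, 4, 5, 6}); total cost 7 + 4 = 11.
The greedy pick A, D, C costs 13; no covering selection beats 11.

11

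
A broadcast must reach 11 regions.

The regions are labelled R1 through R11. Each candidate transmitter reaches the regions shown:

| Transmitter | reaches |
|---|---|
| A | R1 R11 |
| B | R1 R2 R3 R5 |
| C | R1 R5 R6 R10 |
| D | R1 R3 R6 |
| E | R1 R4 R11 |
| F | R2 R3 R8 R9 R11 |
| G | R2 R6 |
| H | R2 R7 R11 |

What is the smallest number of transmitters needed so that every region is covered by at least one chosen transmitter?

C and E and F and H together: C ∪ E ∪ F ∪ H = {R1, R2, R3, R4, R5, R6, R7, R8, R9, R10, R11} — every region is covered.
No 3 of the 8 transmitters cover everything (all 56 combinations miss at least one region), so 4 is optimal.

4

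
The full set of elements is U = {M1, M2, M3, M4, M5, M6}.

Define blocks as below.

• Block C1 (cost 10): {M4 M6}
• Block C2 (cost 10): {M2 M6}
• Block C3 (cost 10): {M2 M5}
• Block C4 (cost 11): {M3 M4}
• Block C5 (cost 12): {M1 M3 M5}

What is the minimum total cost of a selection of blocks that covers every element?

32

C1, C3, C5 together cover every element (C1 ∪ C3 ∪ C5 = {M1, M2, M3, M4, M5, M6}); total cost 10 + 10 + 12 = 32.
No covering selection has total cost below 32.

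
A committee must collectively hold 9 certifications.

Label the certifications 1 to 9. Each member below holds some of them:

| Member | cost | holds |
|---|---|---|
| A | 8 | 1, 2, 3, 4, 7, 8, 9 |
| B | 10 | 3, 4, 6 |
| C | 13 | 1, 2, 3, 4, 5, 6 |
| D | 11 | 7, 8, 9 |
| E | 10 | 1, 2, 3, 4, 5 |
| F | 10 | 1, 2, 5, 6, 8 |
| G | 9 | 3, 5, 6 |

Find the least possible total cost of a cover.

A, G together cover every certification (A ∪ G = {1, 2, 3, 4, 5, 6, 7, 8, 9}); total cost 8 + 9 = 17.
No covering selection has total cost below 17.

17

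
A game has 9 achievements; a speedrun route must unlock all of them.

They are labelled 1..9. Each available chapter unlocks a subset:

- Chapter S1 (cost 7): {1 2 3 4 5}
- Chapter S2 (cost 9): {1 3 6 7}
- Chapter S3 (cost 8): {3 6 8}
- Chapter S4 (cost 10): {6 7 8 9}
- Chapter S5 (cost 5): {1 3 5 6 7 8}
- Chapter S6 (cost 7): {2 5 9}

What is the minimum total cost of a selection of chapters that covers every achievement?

S1, S4 together cover every achievement (S1 ∪ S4 = {1, 2, 3, 4, 5, 6, 7, 8, 9}); total cost 7 + 10 = 17.
The greedy pick S5, S1, S6 costs 19; no covering selection beats 17.

17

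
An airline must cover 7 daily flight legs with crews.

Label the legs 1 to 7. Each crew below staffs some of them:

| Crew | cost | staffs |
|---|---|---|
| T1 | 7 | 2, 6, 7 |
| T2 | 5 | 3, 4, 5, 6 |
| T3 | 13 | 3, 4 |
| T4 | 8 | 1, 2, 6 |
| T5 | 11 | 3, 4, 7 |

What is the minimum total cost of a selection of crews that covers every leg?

T1, T2, T4 together cover every leg (T1 ∪ T2 ∪ T4 = {1, 2, 3, 4, 5, 6, 7}); total cost 7 + 5 + 8 = 20.
No covering selection has total cost below 20.

20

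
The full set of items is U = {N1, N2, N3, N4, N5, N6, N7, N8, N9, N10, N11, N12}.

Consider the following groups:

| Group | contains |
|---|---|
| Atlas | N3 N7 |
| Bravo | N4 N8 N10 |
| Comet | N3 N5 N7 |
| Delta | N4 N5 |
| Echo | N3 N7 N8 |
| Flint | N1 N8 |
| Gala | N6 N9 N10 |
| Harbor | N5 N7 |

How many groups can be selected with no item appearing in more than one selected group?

4

Atlas, Delta, Flint, Gala are pairwise disjoint (Atlas={N3,N7}; Delta={N4,N5}; Flint={N1,N8}; Gala={N6,N9,N10}).
Every remaining group overlaps one of these, and no 5 of the listed groups are pairwise disjoint, so 4 is the maximum.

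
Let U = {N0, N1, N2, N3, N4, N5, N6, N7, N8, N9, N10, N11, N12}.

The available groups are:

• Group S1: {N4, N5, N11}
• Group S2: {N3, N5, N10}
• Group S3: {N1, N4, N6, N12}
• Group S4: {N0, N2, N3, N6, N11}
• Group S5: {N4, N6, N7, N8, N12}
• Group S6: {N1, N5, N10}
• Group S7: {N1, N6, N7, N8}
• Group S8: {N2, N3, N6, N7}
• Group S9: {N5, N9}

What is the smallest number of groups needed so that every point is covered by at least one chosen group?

4

S4, S5, S6, and S9 cover everything between them: the union {N0, N1, N2, N3, N4, N5, N6, N7, N8, N9, N10, N11, N12} is all of U.
Only S9 contains N9, so S9 is forced; the remaining 11 points need at least 3 more groups (each remaining group adds at most 5) — so at least 4 groups are needed, and 4 is optimal.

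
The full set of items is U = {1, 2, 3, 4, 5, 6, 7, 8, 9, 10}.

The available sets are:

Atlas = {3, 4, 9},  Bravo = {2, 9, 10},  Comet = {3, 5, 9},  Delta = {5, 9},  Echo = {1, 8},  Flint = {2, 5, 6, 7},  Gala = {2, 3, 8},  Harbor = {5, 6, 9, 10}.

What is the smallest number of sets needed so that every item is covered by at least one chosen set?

Atlas and Echo and Flint and Harbor together: Atlas ∪ Echo ∪ Flint ∪ Harbor = {1, 2, 3, 4, 5, 6, 7, 8, 9, 10} — every item is covered.
No 3 of the 8 sets cover everything (all 56 combinations miss at least one item), so 4 is optimal.

4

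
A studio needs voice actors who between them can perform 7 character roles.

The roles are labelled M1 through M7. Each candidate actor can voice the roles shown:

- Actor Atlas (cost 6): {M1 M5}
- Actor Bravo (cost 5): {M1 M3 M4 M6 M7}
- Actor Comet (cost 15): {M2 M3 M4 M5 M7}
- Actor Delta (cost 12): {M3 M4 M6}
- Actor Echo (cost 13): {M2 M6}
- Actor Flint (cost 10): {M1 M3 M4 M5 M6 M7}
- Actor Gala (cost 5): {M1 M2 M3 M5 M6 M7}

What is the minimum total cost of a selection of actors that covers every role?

Bravo, Gala together cover every role (Bravo ∪ Gala = {M1, M2, M3, M4, M5, M6, M7}); total cost 5 + 5 = 10.
No covering selection has total cost below 10.

10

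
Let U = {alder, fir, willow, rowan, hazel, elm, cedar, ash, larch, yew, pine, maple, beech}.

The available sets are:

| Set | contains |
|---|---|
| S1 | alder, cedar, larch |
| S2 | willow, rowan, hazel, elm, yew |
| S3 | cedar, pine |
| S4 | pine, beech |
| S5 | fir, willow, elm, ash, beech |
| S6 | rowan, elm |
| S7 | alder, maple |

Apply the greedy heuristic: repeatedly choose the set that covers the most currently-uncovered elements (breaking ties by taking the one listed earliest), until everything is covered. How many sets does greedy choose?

5

Greedy: pick S2 (covers 5 new) → pick S1 (covers 3 new) → pick S5 (covers 3 new) → pick S3 (covers 1 new) → pick S7 (covers 1 new). Total picks: 5.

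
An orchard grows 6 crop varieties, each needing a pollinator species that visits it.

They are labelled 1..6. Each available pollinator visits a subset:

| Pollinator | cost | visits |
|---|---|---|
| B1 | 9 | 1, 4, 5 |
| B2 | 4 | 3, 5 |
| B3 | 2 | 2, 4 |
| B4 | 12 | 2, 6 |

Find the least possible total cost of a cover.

B1, B2, B4 together cover every variety (B1 ∪ B2 ∪ B4 = {1, 2, 3, 4, 5, 6}); total cost 9 + 4 + 12 = 25.
The greedy pick B3, B2, B1, B4 costs 27; no covering selection beats 25.

25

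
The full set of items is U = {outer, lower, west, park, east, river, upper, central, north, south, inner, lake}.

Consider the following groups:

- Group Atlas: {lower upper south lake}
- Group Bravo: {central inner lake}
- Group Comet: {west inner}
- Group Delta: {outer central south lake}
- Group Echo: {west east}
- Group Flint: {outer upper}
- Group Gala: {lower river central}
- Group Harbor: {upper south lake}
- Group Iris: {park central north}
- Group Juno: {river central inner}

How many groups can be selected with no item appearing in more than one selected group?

3

Atlas, Comet, Iris are pairwise disjoint (Atlas={lower,upper,south,lake}; Comet={west,inner}; Iris={park,central,north}).
Every remaining group overlaps one of these, and no 4 of the listed groups are pairwise disjoint, so 3 is the maximum.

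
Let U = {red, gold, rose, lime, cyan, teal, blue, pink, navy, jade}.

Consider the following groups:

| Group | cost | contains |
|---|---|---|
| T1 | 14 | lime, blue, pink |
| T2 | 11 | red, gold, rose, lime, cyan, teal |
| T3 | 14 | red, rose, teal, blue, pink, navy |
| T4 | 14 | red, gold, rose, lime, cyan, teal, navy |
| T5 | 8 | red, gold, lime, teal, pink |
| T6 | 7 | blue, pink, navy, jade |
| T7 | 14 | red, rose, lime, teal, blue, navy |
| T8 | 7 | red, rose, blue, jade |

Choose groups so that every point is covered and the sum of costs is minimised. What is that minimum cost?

T2, T6 together cover every point (T2 ∪ T6 = {red, gold, rose, lime, cyan, teal, blue, pink, navy, jade}); total cost 11 + 7 = 18.
The greedy pick T5, T6, T2 costs 26; no covering selection beats 18.

18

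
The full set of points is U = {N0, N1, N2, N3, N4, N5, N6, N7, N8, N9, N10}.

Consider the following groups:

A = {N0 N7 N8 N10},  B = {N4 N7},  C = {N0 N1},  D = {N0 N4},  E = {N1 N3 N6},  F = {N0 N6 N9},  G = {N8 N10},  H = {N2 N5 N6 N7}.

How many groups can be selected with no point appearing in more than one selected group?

3

C, G, H are pairwise disjoint (C={N0,N1}; G={N8,N10}; H={N2,N5,N6,N7}).
Every remaining group overlaps one of these, and no 4 of the listed groups are pairwise disjoint, so 3 is the maximum.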